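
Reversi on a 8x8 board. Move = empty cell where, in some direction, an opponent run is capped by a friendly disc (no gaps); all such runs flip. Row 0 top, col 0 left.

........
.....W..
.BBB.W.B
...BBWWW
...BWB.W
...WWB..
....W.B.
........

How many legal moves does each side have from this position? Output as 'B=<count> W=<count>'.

Answer: B=8 W=11

Derivation:
-- B to move --
(0,4): no bracket -> illegal
(0,5): flips 3 -> legal
(0,6): no bracket -> illegal
(1,4): no bracket -> illegal
(1,6): flips 1 -> legal
(2,4): no bracket -> illegal
(2,6): no bracket -> illegal
(4,2): no bracket -> illegal
(4,6): no bracket -> illegal
(5,2): flips 2 -> legal
(5,6): no bracket -> illegal
(5,7): flips 2 -> legal
(6,2): no bracket -> illegal
(6,3): flips 2 -> legal
(6,5): flips 1 -> legal
(7,3): flips 1 -> legal
(7,4): flips 3 -> legal
(7,5): no bracket -> illegal
B mobility = 8
-- W to move --
(1,0): no bracket -> illegal
(1,1): flips 2 -> legal
(1,2): no bracket -> illegal
(1,3): flips 3 -> legal
(1,4): no bracket -> illegal
(1,6): no bracket -> illegal
(1,7): flips 1 -> legal
(2,0): no bracket -> illegal
(2,4): flips 1 -> legal
(2,6): no bracket -> illegal
(3,0): no bracket -> illegal
(3,1): no bracket -> illegal
(3,2): flips 3 -> legal
(4,2): flips 1 -> legal
(4,6): flips 2 -> legal
(5,2): flips 2 -> legal
(5,6): flips 1 -> legal
(5,7): no bracket -> illegal
(6,5): flips 2 -> legal
(6,7): no bracket -> illegal
(7,5): no bracket -> illegal
(7,6): no bracket -> illegal
(7,7): flips 2 -> legal
W mobility = 11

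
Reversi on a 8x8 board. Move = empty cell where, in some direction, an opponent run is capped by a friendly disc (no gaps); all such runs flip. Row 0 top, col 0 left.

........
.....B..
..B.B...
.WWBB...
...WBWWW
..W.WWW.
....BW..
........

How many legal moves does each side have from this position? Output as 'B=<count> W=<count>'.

-- B to move --
(2,0): no bracket -> illegal
(2,1): no bracket -> illegal
(2,3): no bracket -> illegal
(3,0): flips 2 -> legal
(3,5): no bracket -> illegal
(3,6): no bracket -> illegal
(3,7): flips 2 -> legal
(4,0): flips 1 -> legal
(4,1): no bracket -> illegal
(4,2): flips 2 -> legal
(5,1): no bracket -> illegal
(5,3): flips 1 -> legal
(5,7): no bracket -> illegal
(6,1): flips 2 -> legal
(6,2): no bracket -> illegal
(6,3): no bracket -> illegal
(6,6): flips 2 -> legal
(6,7): flips 2 -> legal
(7,4): no bracket -> illegal
(7,5): no bracket -> illegal
(7,6): no bracket -> illegal
B mobility = 8
-- W to move --
(0,4): no bracket -> illegal
(0,5): no bracket -> illegal
(0,6): no bracket -> illegal
(1,1): flips 3 -> legal
(1,2): flips 1 -> legal
(1,3): flips 1 -> legal
(1,4): flips 3 -> legal
(1,6): no bracket -> illegal
(2,1): no bracket -> illegal
(2,3): flips 2 -> legal
(2,5): flips 1 -> legal
(2,6): no bracket -> illegal
(3,5): flips 2 -> legal
(4,2): no bracket -> illegal
(5,3): no bracket -> illegal
(6,3): flips 1 -> legal
(7,3): flips 1 -> legal
(7,4): flips 1 -> legal
(7,5): no bracket -> illegal
W mobility = 10

Answer: B=8 W=10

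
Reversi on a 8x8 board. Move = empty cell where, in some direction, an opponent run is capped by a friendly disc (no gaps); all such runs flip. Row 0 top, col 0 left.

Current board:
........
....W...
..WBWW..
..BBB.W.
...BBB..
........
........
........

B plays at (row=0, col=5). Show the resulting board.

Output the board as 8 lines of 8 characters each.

Answer: .....B..
....B...
..WBWW..
..BBB.W.
...BBB..
........
........
........

Derivation:
Place B at (0,5); scan 8 dirs for brackets.
Dir NW: edge -> no flip
Dir N: edge -> no flip
Dir NE: edge -> no flip
Dir W: first cell '.' (not opp) -> no flip
Dir E: first cell '.' (not opp) -> no flip
Dir SW: opp run (1,4) capped by B -> flip
Dir S: first cell '.' (not opp) -> no flip
Dir SE: first cell '.' (not opp) -> no flip
All flips: (1,4)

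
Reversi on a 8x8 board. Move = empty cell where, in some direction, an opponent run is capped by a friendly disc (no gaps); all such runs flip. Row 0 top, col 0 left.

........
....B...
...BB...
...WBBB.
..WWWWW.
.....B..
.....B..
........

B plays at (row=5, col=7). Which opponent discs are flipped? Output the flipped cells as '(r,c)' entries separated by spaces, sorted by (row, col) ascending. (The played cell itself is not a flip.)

Answer: (4,6)

Derivation:
Dir NW: opp run (4,6) capped by B -> flip
Dir N: first cell '.' (not opp) -> no flip
Dir NE: edge -> no flip
Dir W: first cell '.' (not opp) -> no flip
Dir E: edge -> no flip
Dir SW: first cell '.' (not opp) -> no flip
Dir S: first cell '.' (not opp) -> no flip
Dir SE: edge -> no flip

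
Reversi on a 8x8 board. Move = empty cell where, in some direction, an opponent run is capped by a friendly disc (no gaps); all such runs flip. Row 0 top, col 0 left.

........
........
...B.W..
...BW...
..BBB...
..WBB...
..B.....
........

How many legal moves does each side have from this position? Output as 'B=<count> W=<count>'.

Answer: B=6 W=5

Derivation:
-- B to move --
(1,4): no bracket -> illegal
(1,5): no bracket -> illegal
(1,6): flips 2 -> legal
(2,4): flips 1 -> legal
(2,6): no bracket -> illegal
(3,5): flips 1 -> legal
(3,6): no bracket -> illegal
(4,1): no bracket -> illegal
(4,5): flips 1 -> legal
(5,1): flips 1 -> legal
(6,1): flips 1 -> legal
(6,3): no bracket -> illegal
B mobility = 6
-- W to move --
(1,2): flips 1 -> legal
(1,3): no bracket -> illegal
(1,4): no bracket -> illegal
(2,2): no bracket -> illegal
(2,4): no bracket -> illegal
(3,1): no bracket -> illegal
(3,2): flips 2 -> legal
(3,5): no bracket -> illegal
(4,1): no bracket -> illegal
(4,5): no bracket -> illegal
(5,1): no bracket -> illegal
(5,5): flips 2 -> legal
(6,1): no bracket -> illegal
(6,3): no bracket -> illegal
(6,4): flips 2 -> legal
(6,5): no bracket -> illegal
(7,1): no bracket -> illegal
(7,2): flips 1 -> legal
(7,3): no bracket -> illegal
W mobility = 5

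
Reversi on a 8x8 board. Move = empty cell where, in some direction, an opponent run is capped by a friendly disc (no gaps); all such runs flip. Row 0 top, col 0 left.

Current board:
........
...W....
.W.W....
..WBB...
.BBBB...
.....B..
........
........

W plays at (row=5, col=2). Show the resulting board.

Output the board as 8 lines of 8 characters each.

Place W at (5,2); scan 8 dirs for brackets.
Dir NW: opp run (4,1), next='.' -> no flip
Dir N: opp run (4,2) capped by W -> flip
Dir NE: opp run (4,3) (3,4), next='.' -> no flip
Dir W: first cell '.' (not opp) -> no flip
Dir E: first cell '.' (not opp) -> no flip
Dir SW: first cell '.' (not opp) -> no flip
Dir S: first cell '.' (not opp) -> no flip
Dir SE: first cell '.' (not opp) -> no flip
All flips: (4,2)

Answer: ........
...W....
.W.W....
..WBB...
.BWBB...
..W..B..
........
........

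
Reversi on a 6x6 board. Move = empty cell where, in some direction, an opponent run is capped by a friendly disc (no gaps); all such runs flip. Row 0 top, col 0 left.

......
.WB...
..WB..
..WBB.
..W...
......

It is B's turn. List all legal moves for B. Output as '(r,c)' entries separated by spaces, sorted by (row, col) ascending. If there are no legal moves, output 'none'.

(0,0): flips 2 -> legal
(0,1): no bracket -> illegal
(0,2): no bracket -> illegal
(1,0): flips 1 -> legal
(1,3): no bracket -> illegal
(2,0): no bracket -> illegal
(2,1): flips 1 -> legal
(3,1): flips 1 -> legal
(4,1): flips 1 -> legal
(4,3): no bracket -> illegal
(5,1): flips 1 -> legal
(5,2): flips 3 -> legal
(5,3): no bracket -> illegal

Answer: (0,0) (1,0) (2,1) (3,1) (4,1) (5,1) (5,2)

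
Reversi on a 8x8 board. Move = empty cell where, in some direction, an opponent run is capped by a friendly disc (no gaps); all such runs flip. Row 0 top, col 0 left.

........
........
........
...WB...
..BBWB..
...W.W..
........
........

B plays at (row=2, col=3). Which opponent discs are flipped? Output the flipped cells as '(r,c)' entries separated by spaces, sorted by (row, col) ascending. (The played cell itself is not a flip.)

Answer: (3,3)

Derivation:
Dir NW: first cell '.' (not opp) -> no flip
Dir N: first cell '.' (not opp) -> no flip
Dir NE: first cell '.' (not opp) -> no flip
Dir W: first cell '.' (not opp) -> no flip
Dir E: first cell '.' (not opp) -> no flip
Dir SW: first cell '.' (not opp) -> no flip
Dir S: opp run (3,3) capped by B -> flip
Dir SE: first cell 'B' (not opp) -> no flip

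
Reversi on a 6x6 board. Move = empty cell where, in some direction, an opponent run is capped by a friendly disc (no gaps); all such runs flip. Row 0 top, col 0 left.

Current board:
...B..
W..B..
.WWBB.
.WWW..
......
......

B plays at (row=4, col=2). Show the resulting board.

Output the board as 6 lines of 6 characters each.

Place B at (4,2); scan 8 dirs for brackets.
Dir NW: opp run (3,1), next='.' -> no flip
Dir N: opp run (3,2) (2,2), next='.' -> no flip
Dir NE: opp run (3,3) capped by B -> flip
Dir W: first cell '.' (not opp) -> no flip
Dir E: first cell '.' (not opp) -> no flip
Dir SW: first cell '.' (not opp) -> no flip
Dir S: first cell '.' (not opp) -> no flip
Dir SE: first cell '.' (not opp) -> no flip
All flips: (3,3)

Answer: ...B..
W..B..
.WWBB.
.WWB..
..B...
......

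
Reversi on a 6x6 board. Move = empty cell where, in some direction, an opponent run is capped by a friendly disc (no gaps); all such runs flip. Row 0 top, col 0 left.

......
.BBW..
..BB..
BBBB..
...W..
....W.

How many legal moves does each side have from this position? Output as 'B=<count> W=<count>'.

-- B to move --
(0,2): no bracket -> illegal
(0,3): flips 1 -> legal
(0,4): flips 1 -> legal
(1,4): flips 1 -> legal
(2,4): no bracket -> illegal
(3,4): no bracket -> illegal
(4,2): no bracket -> illegal
(4,4): no bracket -> illegal
(4,5): no bracket -> illegal
(5,2): no bracket -> illegal
(5,3): flips 1 -> legal
(5,5): no bracket -> illegal
B mobility = 4
-- W to move --
(0,0): no bracket -> illegal
(0,1): no bracket -> illegal
(0,2): no bracket -> illegal
(0,3): no bracket -> illegal
(1,0): flips 2 -> legal
(1,4): no bracket -> illegal
(2,0): no bracket -> illegal
(2,1): flips 1 -> legal
(2,4): no bracket -> illegal
(3,4): no bracket -> illegal
(4,0): flips 2 -> legal
(4,1): no bracket -> illegal
(4,2): no bracket -> illegal
(4,4): no bracket -> illegal
W mobility = 3

Answer: B=4 W=3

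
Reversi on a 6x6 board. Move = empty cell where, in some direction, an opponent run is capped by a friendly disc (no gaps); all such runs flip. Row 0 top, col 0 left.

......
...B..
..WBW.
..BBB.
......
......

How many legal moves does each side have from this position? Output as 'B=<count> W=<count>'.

-- B to move --
(1,1): flips 1 -> legal
(1,2): flips 1 -> legal
(1,4): flips 1 -> legal
(1,5): flips 1 -> legal
(2,1): flips 1 -> legal
(2,5): flips 1 -> legal
(3,1): flips 1 -> legal
(3,5): flips 1 -> legal
B mobility = 8
-- W to move --
(0,2): flips 1 -> legal
(0,3): no bracket -> illegal
(0,4): flips 1 -> legal
(1,2): no bracket -> illegal
(1,4): no bracket -> illegal
(2,1): no bracket -> illegal
(2,5): no bracket -> illegal
(3,1): no bracket -> illegal
(3,5): no bracket -> illegal
(4,1): no bracket -> illegal
(4,2): flips 2 -> legal
(4,3): no bracket -> illegal
(4,4): flips 2 -> legal
(4,5): no bracket -> illegal
W mobility = 4

Answer: B=8 W=4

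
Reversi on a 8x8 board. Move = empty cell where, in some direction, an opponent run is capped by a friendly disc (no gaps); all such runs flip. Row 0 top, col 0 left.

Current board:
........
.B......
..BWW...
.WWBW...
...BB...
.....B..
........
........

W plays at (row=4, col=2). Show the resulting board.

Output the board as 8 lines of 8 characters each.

Place W at (4,2); scan 8 dirs for brackets.
Dir NW: first cell 'W' (not opp) -> no flip
Dir N: first cell 'W' (not opp) -> no flip
Dir NE: opp run (3,3) capped by W -> flip
Dir W: first cell '.' (not opp) -> no flip
Dir E: opp run (4,3) (4,4), next='.' -> no flip
Dir SW: first cell '.' (not opp) -> no flip
Dir S: first cell '.' (not opp) -> no flip
Dir SE: first cell '.' (not opp) -> no flip
All flips: (3,3)

Answer: ........
.B......
..BWW...
.WWWW...
..WBB...
.....B..
........
........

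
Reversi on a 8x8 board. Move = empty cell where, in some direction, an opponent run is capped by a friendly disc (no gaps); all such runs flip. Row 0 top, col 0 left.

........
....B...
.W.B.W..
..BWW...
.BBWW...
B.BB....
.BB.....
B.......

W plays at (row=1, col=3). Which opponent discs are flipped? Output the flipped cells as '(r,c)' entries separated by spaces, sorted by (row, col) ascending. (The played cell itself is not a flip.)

Answer: (2,3)

Derivation:
Dir NW: first cell '.' (not opp) -> no flip
Dir N: first cell '.' (not opp) -> no flip
Dir NE: first cell '.' (not opp) -> no flip
Dir W: first cell '.' (not opp) -> no flip
Dir E: opp run (1,4), next='.' -> no flip
Dir SW: first cell '.' (not opp) -> no flip
Dir S: opp run (2,3) capped by W -> flip
Dir SE: first cell '.' (not opp) -> no flip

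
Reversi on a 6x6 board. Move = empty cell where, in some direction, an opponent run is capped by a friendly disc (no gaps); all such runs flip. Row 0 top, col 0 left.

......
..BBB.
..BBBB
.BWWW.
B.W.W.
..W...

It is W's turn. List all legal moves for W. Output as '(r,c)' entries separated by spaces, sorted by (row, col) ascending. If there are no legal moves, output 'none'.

Answer: (0,1) (0,2) (0,3) (0,4) (0,5) (1,1) (1,5) (2,0) (3,0)

Derivation:
(0,1): flips 2 -> legal
(0,2): flips 2 -> legal
(0,3): flips 2 -> legal
(0,4): flips 2 -> legal
(0,5): flips 2 -> legal
(1,1): flips 1 -> legal
(1,5): flips 1 -> legal
(2,0): flips 1 -> legal
(2,1): no bracket -> illegal
(3,0): flips 1 -> legal
(3,5): no bracket -> illegal
(4,1): no bracket -> illegal
(5,0): no bracket -> illegal
(5,1): no bracket -> illegal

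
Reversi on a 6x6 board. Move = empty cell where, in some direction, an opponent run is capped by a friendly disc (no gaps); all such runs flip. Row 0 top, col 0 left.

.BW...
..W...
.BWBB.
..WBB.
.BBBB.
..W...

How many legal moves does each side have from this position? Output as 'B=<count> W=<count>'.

Answer: B=3 W=11

Derivation:
-- B to move --
(0,3): flips 2 -> legal
(1,1): flips 1 -> legal
(1,3): no bracket -> illegal
(3,1): flips 1 -> legal
(5,1): no bracket -> illegal
(5,3): no bracket -> illegal
B mobility = 3
-- W to move --
(0,0): flips 1 -> legal
(1,0): flips 1 -> legal
(1,1): no bracket -> illegal
(1,3): no bracket -> illegal
(1,4): flips 1 -> legal
(1,5): no bracket -> illegal
(2,0): flips 1 -> legal
(2,5): flips 4 -> legal
(3,0): flips 2 -> legal
(3,1): no bracket -> illegal
(3,5): flips 2 -> legal
(4,0): no bracket -> illegal
(4,5): flips 2 -> legal
(5,0): flips 1 -> legal
(5,1): no bracket -> illegal
(5,3): no bracket -> illegal
(5,4): flips 1 -> legal
(5,5): flips 2 -> legal
W mobility = 11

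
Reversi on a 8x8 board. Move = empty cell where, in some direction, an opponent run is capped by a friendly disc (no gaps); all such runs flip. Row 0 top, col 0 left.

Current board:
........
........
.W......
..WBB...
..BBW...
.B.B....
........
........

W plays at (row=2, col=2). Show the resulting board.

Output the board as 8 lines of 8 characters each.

Answer: ........
........
.WW.....
..WWB...
..BBW...
.B.B....
........
........

Derivation:
Place W at (2,2); scan 8 dirs for brackets.
Dir NW: first cell '.' (not opp) -> no flip
Dir N: first cell '.' (not opp) -> no flip
Dir NE: first cell '.' (not opp) -> no flip
Dir W: first cell 'W' (not opp) -> no flip
Dir E: first cell '.' (not opp) -> no flip
Dir SW: first cell '.' (not opp) -> no flip
Dir S: first cell 'W' (not opp) -> no flip
Dir SE: opp run (3,3) capped by W -> flip
All flips: (3,3)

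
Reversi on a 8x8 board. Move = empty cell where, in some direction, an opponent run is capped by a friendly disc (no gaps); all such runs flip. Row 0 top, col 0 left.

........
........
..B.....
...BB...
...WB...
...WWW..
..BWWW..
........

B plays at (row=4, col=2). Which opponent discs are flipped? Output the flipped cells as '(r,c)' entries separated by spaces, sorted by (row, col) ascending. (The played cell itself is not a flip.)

Answer: (4,3)

Derivation:
Dir NW: first cell '.' (not opp) -> no flip
Dir N: first cell '.' (not opp) -> no flip
Dir NE: first cell 'B' (not opp) -> no flip
Dir W: first cell '.' (not opp) -> no flip
Dir E: opp run (4,3) capped by B -> flip
Dir SW: first cell '.' (not opp) -> no flip
Dir S: first cell '.' (not opp) -> no flip
Dir SE: opp run (5,3) (6,4), next='.' -> no flip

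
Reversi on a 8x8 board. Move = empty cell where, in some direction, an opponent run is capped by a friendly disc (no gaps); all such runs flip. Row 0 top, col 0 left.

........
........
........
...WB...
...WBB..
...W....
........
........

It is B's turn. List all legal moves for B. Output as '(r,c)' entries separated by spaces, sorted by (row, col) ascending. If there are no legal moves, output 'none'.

Answer: (2,2) (3,2) (4,2) (5,2) (6,2)

Derivation:
(2,2): flips 1 -> legal
(2,3): no bracket -> illegal
(2,4): no bracket -> illegal
(3,2): flips 1 -> legal
(4,2): flips 1 -> legal
(5,2): flips 1 -> legal
(5,4): no bracket -> illegal
(6,2): flips 1 -> legal
(6,3): no bracket -> illegal
(6,4): no bracket -> illegal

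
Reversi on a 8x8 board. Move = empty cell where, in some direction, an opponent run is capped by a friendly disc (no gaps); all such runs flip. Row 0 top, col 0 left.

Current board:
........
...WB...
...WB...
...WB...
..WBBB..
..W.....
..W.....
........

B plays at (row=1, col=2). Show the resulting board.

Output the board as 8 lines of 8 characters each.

Place B at (1,2); scan 8 dirs for brackets.
Dir NW: first cell '.' (not opp) -> no flip
Dir N: first cell '.' (not opp) -> no flip
Dir NE: first cell '.' (not opp) -> no flip
Dir W: first cell '.' (not opp) -> no flip
Dir E: opp run (1,3) capped by B -> flip
Dir SW: first cell '.' (not opp) -> no flip
Dir S: first cell '.' (not opp) -> no flip
Dir SE: opp run (2,3) capped by B -> flip
All flips: (1,3) (2,3)

Answer: ........
..BBB...
...BB...
...WB...
..WBBB..
..W.....
..W.....
........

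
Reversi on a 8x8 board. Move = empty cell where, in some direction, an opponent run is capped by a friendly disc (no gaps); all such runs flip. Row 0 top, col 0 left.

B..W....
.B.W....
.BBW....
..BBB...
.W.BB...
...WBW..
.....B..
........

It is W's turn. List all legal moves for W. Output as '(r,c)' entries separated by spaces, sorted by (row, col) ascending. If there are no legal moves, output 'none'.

Answer: (2,0) (3,1) (3,5) (4,5) (7,5)

Derivation:
(0,1): no bracket -> illegal
(0,2): no bracket -> illegal
(1,0): no bracket -> illegal
(1,2): no bracket -> illegal
(2,0): flips 2 -> legal
(2,4): no bracket -> illegal
(2,5): no bracket -> illegal
(3,0): no bracket -> illegal
(3,1): flips 1 -> legal
(3,5): flips 1 -> legal
(4,2): no bracket -> illegal
(4,5): flips 1 -> legal
(5,2): no bracket -> illegal
(5,6): no bracket -> illegal
(6,3): no bracket -> illegal
(6,4): no bracket -> illegal
(6,6): no bracket -> illegal
(7,4): no bracket -> illegal
(7,5): flips 1 -> legal
(7,6): no bracket -> illegal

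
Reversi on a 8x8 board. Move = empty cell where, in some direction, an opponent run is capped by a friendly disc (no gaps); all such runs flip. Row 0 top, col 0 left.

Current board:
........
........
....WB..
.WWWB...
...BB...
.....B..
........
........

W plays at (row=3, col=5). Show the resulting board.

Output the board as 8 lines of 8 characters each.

Place W at (3,5); scan 8 dirs for brackets.
Dir NW: first cell 'W' (not opp) -> no flip
Dir N: opp run (2,5), next='.' -> no flip
Dir NE: first cell '.' (not opp) -> no flip
Dir W: opp run (3,4) capped by W -> flip
Dir E: first cell '.' (not opp) -> no flip
Dir SW: opp run (4,4), next='.' -> no flip
Dir S: first cell '.' (not opp) -> no flip
Dir SE: first cell '.' (not opp) -> no flip
All flips: (3,4)

Answer: ........
........
....WB..
.WWWWW..
...BB...
.....B..
........
........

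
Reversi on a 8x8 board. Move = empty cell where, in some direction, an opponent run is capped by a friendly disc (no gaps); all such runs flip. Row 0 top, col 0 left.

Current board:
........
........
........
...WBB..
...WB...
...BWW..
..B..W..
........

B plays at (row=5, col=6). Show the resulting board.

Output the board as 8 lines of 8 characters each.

Answer: ........
........
........
...WBB..
...WB...
...BBBB.
..B..W..
........

Derivation:
Place B at (5,6); scan 8 dirs for brackets.
Dir NW: first cell '.' (not opp) -> no flip
Dir N: first cell '.' (not opp) -> no flip
Dir NE: first cell '.' (not opp) -> no flip
Dir W: opp run (5,5) (5,4) capped by B -> flip
Dir E: first cell '.' (not opp) -> no flip
Dir SW: opp run (6,5), next='.' -> no flip
Dir S: first cell '.' (not opp) -> no flip
Dir SE: first cell '.' (not opp) -> no flip
All flips: (5,4) (5,5)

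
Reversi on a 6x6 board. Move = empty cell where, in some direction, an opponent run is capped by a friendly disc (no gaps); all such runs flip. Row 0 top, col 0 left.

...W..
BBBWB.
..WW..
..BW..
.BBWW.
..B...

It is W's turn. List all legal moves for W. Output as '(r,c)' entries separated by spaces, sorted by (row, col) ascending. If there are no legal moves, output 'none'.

(0,0): flips 1 -> legal
(0,1): flips 1 -> legal
(0,2): flips 1 -> legal
(0,4): no bracket -> illegal
(0,5): flips 1 -> legal
(1,5): flips 1 -> legal
(2,0): no bracket -> illegal
(2,1): flips 2 -> legal
(2,4): no bracket -> illegal
(2,5): flips 1 -> legal
(3,0): no bracket -> illegal
(3,1): flips 1 -> legal
(4,0): flips 2 -> legal
(5,0): flips 2 -> legal
(5,1): flips 1 -> legal
(5,3): no bracket -> illegal

Answer: (0,0) (0,1) (0,2) (0,5) (1,5) (2,1) (2,5) (3,1) (4,0) (5,0) (5,1)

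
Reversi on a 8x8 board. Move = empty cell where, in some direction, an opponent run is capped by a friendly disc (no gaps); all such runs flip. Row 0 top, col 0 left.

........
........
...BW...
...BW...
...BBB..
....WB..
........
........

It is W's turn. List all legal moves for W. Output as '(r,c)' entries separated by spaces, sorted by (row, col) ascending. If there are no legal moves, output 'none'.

Answer: (1,2) (2,2) (3,2) (3,6) (4,2) (5,2) (5,6)

Derivation:
(1,2): flips 1 -> legal
(1,3): no bracket -> illegal
(1,4): no bracket -> illegal
(2,2): flips 1 -> legal
(3,2): flips 2 -> legal
(3,5): no bracket -> illegal
(3,6): flips 1 -> legal
(4,2): flips 1 -> legal
(4,6): no bracket -> illegal
(5,2): flips 1 -> legal
(5,3): no bracket -> illegal
(5,6): flips 2 -> legal
(6,4): no bracket -> illegal
(6,5): no bracket -> illegal
(6,6): no bracket -> illegal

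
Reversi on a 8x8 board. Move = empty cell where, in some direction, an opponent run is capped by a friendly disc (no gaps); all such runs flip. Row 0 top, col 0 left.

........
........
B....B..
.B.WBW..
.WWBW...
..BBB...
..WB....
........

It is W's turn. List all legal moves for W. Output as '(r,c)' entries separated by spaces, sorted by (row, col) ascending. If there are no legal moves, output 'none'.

(1,0): no bracket -> illegal
(1,1): no bracket -> illegal
(1,4): no bracket -> illegal
(1,5): flips 1 -> legal
(1,6): no bracket -> illegal
(2,1): flips 1 -> legal
(2,2): no bracket -> illegal
(2,3): no bracket -> illegal
(2,4): flips 1 -> legal
(2,6): no bracket -> illegal
(3,0): no bracket -> illegal
(3,2): no bracket -> illegal
(3,6): no bracket -> illegal
(4,0): no bracket -> illegal
(4,5): no bracket -> illegal
(5,1): no bracket -> illegal
(5,5): no bracket -> illegal
(6,1): no bracket -> illegal
(6,4): flips 3 -> legal
(6,5): no bracket -> illegal
(7,2): no bracket -> illegal
(7,3): flips 3 -> legal
(7,4): flips 2 -> legal

Answer: (1,5) (2,1) (2,4) (6,4) (7,3) (7,4)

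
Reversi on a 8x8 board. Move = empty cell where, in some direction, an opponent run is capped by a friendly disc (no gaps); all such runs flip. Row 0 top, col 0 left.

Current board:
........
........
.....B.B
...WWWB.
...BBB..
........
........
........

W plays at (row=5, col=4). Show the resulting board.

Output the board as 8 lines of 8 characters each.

Place W at (5,4); scan 8 dirs for brackets.
Dir NW: opp run (4,3), next='.' -> no flip
Dir N: opp run (4,4) capped by W -> flip
Dir NE: opp run (4,5) (3,6) (2,7), next=edge -> no flip
Dir W: first cell '.' (not opp) -> no flip
Dir E: first cell '.' (not opp) -> no flip
Dir SW: first cell '.' (not opp) -> no flip
Dir S: first cell '.' (not opp) -> no flip
Dir SE: first cell '.' (not opp) -> no flip
All flips: (4,4)

Answer: ........
........
.....B.B
...WWWB.
...BWB..
....W...
........
........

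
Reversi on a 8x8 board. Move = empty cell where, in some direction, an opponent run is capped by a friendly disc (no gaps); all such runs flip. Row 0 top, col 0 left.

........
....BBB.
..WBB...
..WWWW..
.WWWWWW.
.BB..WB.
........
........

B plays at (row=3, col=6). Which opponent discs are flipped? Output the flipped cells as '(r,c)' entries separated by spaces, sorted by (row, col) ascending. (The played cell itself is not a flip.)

Dir NW: first cell '.' (not opp) -> no flip
Dir N: first cell '.' (not opp) -> no flip
Dir NE: first cell '.' (not opp) -> no flip
Dir W: opp run (3,5) (3,4) (3,3) (3,2), next='.' -> no flip
Dir E: first cell '.' (not opp) -> no flip
Dir SW: opp run (4,5), next='.' -> no flip
Dir S: opp run (4,6) capped by B -> flip
Dir SE: first cell '.' (not opp) -> no flip

Answer: (4,6)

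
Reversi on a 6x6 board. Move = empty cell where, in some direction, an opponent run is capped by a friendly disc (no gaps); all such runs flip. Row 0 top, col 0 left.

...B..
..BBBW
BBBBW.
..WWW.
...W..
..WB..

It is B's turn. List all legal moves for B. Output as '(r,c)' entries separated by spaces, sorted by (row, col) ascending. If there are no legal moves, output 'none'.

Answer: (2,5) (3,5) (4,1) (4,2) (4,4) (4,5) (5,1) (5,4)

Derivation:
(0,4): no bracket -> illegal
(0,5): no bracket -> illegal
(2,5): flips 1 -> legal
(3,1): no bracket -> illegal
(3,5): flips 1 -> legal
(4,1): flips 1 -> legal
(4,2): flips 1 -> legal
(4,4): flips 3 -> legal
(4,5): flips 1 -> legal
(5,1): flips 1 -> legal
(5,4): flips 2 -> legal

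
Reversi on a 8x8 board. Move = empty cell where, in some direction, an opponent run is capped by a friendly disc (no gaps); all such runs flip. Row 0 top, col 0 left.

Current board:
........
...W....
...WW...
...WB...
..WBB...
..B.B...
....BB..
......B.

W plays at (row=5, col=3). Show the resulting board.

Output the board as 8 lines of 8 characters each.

Place W at (5,3); scan 8 dirs for brackets.
Dir NW: first cell 'W' (not opp) -> no flip
Dir N: opp run (4,3) capped by W -> flip
Dir NE: opp run (4,4), next='.' -> no flip
Dir W: opp run (5,2), next='.' -> no flip
Dir E: opp run (5,4), next='.' -> no flip
Dir SW: first cell '.' (not opp) -> no flip
Dir S: first cell '.' (not opp) -> no flip
Dir SE: opp run (6,4), next='.' -> no flip
All flips: (4,3)

Answer: ........
...W....
...WW...
...WB...
..WWB...
..BWB...
....BB..
......B.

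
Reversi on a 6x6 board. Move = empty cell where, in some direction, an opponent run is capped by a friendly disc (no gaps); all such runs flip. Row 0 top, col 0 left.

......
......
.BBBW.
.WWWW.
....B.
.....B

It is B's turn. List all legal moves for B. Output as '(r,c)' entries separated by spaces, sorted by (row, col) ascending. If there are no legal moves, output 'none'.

Answer: (1,4) (2,5) (4,0) (4,1) (4,2) (4,3) (4,5)

Derivation:
(1,3): no bracket -> illegal
(1,4): flips 2 -> legal
(1,5): no bracket -> illegal
(2,0): no bracket -> illegal
(2,5): flips 1 -> legal
(3,0): no bracket -> illegal
(3,5): no bracket -> illegal
(4,0): flips 1 -> legal
(4,1): flips 2 -> legal
(4,2): flips 1 -> legal
(4,3): flips 2 -> legal
(4,5): flips 1 -> legal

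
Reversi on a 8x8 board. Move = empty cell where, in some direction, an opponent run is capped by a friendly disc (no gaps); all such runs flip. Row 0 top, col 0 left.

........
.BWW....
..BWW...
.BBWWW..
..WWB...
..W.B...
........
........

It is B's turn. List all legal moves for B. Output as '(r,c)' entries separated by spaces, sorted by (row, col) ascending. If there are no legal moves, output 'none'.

(0,1): no bracket -> illegal
(0,2): flips 1 -> legal
(0,3): no bracket -> illegal
(0,4): flips 1 -> legal
(1,4): flips 5 -> legal
(1,5): no bracket -> illegal
(2,1): no bracket -> illegal
(2,5): flips 2 -> legal
(2,6): flips 1 -> legal
(3,6): flips 3 -> legal
(4,1): flips 2 -> legal
(4,5): no bracket -> illegal
(4,6): no bracket -> illegal
(5,1): no bracket -> illegal
(5,3): flips 1 -> legal
(6,1): no bracket -> illegal
(6,2): flips 2 -> legal
(6,3): no bracket -> illegal

Answer: (0,2) (0,4) (1,4) (2,5) (2,6) (3,6) (4,1) (5,3) (6,2)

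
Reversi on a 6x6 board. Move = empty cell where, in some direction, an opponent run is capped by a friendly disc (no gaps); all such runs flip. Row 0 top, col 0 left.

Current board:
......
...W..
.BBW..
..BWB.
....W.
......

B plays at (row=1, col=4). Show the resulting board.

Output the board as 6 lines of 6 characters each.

Answer: ......
...WB.
.BBB..
..BWB.
....W.
......

Derivation:
Place B at (1,4); scan 8 dirs for brackets.
Dir NW: first cell '.' (not opp) -> no flip
Dir N: first cell '.' (not opp) -> no flip
Dir NE: first cell '.' (not opp) -> no flip
Dir W: opp run (1,3), next='.' -> no flip
Dir E: first cell '.' (not opp) -> no flip
Dir SW: opp run (2,3) capped by B -> flip
Dir S: first cell '.' (not opp) -> no flip
Dir SE: first cell '.' (not opp) -> no flip
All flips: (2,3)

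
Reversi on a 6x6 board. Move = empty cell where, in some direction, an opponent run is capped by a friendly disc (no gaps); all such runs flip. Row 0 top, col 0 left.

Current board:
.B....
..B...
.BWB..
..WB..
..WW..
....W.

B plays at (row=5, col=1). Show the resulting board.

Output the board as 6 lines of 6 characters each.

Place B at (5,1); scan 8 dirs for brackets.
Dir NW: first cell '.' (not opp) -> no flip
Dir N: first cell '.' (not opp) -> no flip
Dir NE: opp run (4,2) capped by B -> flip
Dir W: first cell '.' (not opp) -> no flip
Dir E: first cell '.' (not opp) -> no flip
Dir SW: edge -> no flip
Dir S: edge -> no flip
Dir SE: edge -> no flip
All flips: (4,2)

Answer: .B....
..B...
.BWB..
..WB..
..BW..
.B..W.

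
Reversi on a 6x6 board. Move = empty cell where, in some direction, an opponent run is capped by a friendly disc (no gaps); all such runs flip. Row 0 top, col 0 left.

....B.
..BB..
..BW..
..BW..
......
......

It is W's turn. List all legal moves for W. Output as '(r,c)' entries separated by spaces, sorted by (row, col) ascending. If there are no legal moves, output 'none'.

(0,1): flips 1 -> legal
(0,2): no bracket -> illegal
(0,3): flips 1 -> legal
(0,5): no bracket -> illegal
(1,1): flips 1 -> legal
(1,4): no bracket -> illegal
(1,5): no bracket -> illegal
(2,1): flips 1 -> legal
(2,4): no bracket -> illegal
(3,1): flips 1 -> legal
(4,1): flips 1 -> legal
(4,2): no bracket -> illegal
(4,3): no bracket -> illegal

Answer: (0,1) (0,3) (1,1) (2,1) (3,1) (4,1)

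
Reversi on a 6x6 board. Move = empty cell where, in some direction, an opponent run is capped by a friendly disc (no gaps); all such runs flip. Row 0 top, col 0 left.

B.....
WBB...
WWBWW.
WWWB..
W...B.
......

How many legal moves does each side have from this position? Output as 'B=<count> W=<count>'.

Answer: B=7 W=7

Derivation:
-- B to move --
(0,1): no bracket -> illegal
(1,3): flips 1 -> legal
(1,4): no bracket -> illegal
(1,5): flips 1 -> legal
(2,5): flips 2 -> legal
(3,4): flips 1 -> legal
(3,5): no bracket -> illegal
(4,1): flips 2 -> legal
(4,2): flips 1 -> legal
(4,3): no bracket -> illegal
(5,0): flips 4 -> legal
(5,1): no bracket -> illegal
B mobility = 7
-- W to move --
(0,1): flips 2 -> legal
(0,2): flips 3 -> legal
(0,3): flips 1 -> legal
(1,3): flips 3 -> legal
(3,4): flips 1 -> legal
(3,5): no bracket -> illegal
(4,2): flips 1 -> legal
(4,3): flips 1 -> legal
(4,5): no bracket -> illegal
(5,3): no bracket -> illegal
(5,4): no bracket -> illegal
(5,5): no bracket -> illegal
W mobility = 7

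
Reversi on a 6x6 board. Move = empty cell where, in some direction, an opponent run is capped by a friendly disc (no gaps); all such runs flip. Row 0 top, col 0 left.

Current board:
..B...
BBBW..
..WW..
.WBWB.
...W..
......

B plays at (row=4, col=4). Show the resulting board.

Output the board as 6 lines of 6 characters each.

Answer: ..B...
BBBW..
..BW..
.WBBB.
...WB.
......

Derivation:
Place B at (4,4); scan 8 dirs for brackets.
Dir NW: opp run (3,3) (2,2) capped by B -> flip
Dir N: first cell 'B' (not opp) -> no flip
Dir NE: first cell '.' (not opp) -> no flip
Dir W: opp run (4,3), next='.' -> no flip
Dir E: first cell '.' (not opp) -> no flip
Dir SW: first cell '.' (not opp) -> no flip
Dir S: first cell '.' (not opp) -> no flip
Dir SE: first cell '.' (not opp) -> no flip
All flips: (2,2) (3,3)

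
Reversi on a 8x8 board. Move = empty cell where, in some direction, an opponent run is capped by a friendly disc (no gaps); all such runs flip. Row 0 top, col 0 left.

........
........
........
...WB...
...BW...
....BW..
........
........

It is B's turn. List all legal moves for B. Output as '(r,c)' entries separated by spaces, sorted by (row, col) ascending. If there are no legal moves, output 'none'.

Answer: (2,3) (3,2) (4,5) (5,6)

Derivation:
(2,2): no bracket -> illegal
(2,3): flips 1 -> legal
(2,4): no bracket -> illegal
(3,2): flips 1 -> legal
(3,5): no bracket -> illegal
(4,2): no bracket -> illegal
(4,5): flips 1 -> legal
(4,6): no bracket -> illegal
(5,3): no bracket -> illegal
(5,6): flips 1 -> legal
(6,4): no bracket -> illegal
(6,5): no bracket -> illegal
(6,6): no bracket -> illegal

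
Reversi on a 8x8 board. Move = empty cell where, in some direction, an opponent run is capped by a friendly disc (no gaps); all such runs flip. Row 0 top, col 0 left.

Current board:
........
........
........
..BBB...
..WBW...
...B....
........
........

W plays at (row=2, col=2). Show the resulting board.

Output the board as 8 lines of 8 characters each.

Place W at (2,2); scan 8 dirs for brackets.
Dir NW: first cell '.' (not opp) -> no flip
Dir N: first cell '.' (not opp) -> no flip
Dir NE: first cell '.' (not opp) -> no flip
Dir W: first cell '.' (not opp) -> no flip
Dir E: first cell '.' (not opp) -> no flip
Dir SW: first cell '.' (not opp) -> no flip
Dir S: opp run (3,2) capped by W -> flip
Dir SE: opp run (3,3) capped by W -> flip
All flips: (3,2) (3,3)

Answer: ........
........
..W.....
..WWB...
..WBW...
...B....
........
........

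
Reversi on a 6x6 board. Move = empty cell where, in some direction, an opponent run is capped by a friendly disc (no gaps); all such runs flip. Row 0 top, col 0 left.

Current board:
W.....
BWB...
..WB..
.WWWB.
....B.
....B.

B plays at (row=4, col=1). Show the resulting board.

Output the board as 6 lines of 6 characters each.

Answer: W.....
BWB...
..WB..
.WBWB.
.B..B.
....B.

Derivation:
Place B at (4,1); scan 8 dirs for brackets.
Dir NW: first cell '.' (not opp) -> no flip
Dir N: opp run (3,1), next='.' -> no flip
Dir NE: opp run (3,2) capped by B -> flip
Dir W: first cell '.' (not opp) -> no flip
Dir E: first cell '.' (not opp) -> no flip
Dir SW: first cell '.' (not opp) -> no flip
Dir S: first cell '.' (not opp) -> no flip
Dir SE: first cell '.' (not opp) -> no flip
All flips: (3,2)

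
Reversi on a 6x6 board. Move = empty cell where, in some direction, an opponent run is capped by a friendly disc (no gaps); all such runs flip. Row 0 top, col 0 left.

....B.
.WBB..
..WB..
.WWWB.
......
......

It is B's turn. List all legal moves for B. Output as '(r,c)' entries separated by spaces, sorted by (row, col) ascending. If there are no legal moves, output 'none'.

(0,0): no bracket -> illegal
(0,1): no bracket -> illegal
(0,2): no bracket -> illegal
(1,0): flips 1 -> legal
(2,0): no bracket -> illegal
(2,1): flips 1 -> legal
(2,4): no bracket -> illegal
(3,0): flips 3 -> legal
(4,0): flips 2 -> legal
(4,1): flips 1 -> legal
(4,2): flips 2 -> legal
(4,3): flips 1 -> legal
(4,4): no bracket -> illegal

Answer: (1,0) (2,1) (3,0) (4,0) (4,1) (4,2) (4,3)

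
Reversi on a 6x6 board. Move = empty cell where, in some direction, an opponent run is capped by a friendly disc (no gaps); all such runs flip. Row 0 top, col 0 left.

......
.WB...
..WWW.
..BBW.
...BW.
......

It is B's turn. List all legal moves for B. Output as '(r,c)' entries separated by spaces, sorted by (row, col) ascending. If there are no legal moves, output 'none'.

(0,0): flips 2 -> legal
(0,1): no bracket -> illegal
(0,2): no bracket -> illegal
(1,0): flips 1 -> legal
(1,3): flips 1 -> legal
(1,4): flips 1 -> legal
(1,5): flips 1 -> legal
(2,0): no bracket -> illegal
(2,1): no bracket -> illegal
(2,5): flips 1 -> legal
(3,1): no bracket -> illegal
(3,5): flips 1 -> legal
(4,5): flips 3 -> legal
(5,3): no bracket -> illegal
(5,4): no bracket -> illegal
(5,5): flips 1 -> legal

Answer: (0,0) (1,0) (1,3) (1,4) (1,5) (2,5) (3,5) (4,5) (5,5)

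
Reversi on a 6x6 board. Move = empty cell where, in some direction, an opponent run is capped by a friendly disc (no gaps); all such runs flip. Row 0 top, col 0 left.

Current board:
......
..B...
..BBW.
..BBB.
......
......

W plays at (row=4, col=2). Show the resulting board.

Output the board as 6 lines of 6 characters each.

Place W at (4,2); scan 8 dirs for brackets.
Dir NW: first cell '.' (not opp) -> no flip
Dir N: opp run (3,2) (2,2) (1,2), next='.' -> no flip
Dir NE: opp run (3,3) capped by W -> flip
Dir W: first cell '.' (not opp) -> no flip
Dir E: first cell '.' (not opp) -> no flip
Dir SW: first cell '.' (not opp) -> no flip
Dir S: first cell '.' (not opp) -> no flip
Dir SE: first cell '.' (not opp) -> no flip
All flips: (3,3)

Answer: ......
..B...
..BBW.
..BWB.
..W...
......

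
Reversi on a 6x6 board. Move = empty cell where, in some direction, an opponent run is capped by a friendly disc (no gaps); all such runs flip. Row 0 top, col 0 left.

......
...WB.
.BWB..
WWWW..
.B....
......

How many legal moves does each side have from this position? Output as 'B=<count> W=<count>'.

-- B to move --
(0,2): no bracket -> illegal
(0,3): flips 1 -> legal
(0,4): no bracket -> illegal
(1,1): no bracket -> illegal
(1,2): flips 1 -> legal
(2,0): no bracket -> illegal
(2,4): no bracket -> illegal
(3,4): no bracket -> illegal
(4,0): no bracket -> illegal
(4,2): no bracket -> illegal
(4,3): flips 2 -> legal
(4,4): no bracket -> illegal
B mobility = 3
-- W to move --
(0,3): no bracket -> illegal
(0,4): no bracket -> illegal
(0,5): flips 2 -> legal
(1,0): flips 1 -> legal
(1,1): flips 1 -> legal
(1,2): flips 1 -> legal
(1,5): flips 1 -> legal
(2,0): flips 1 -> legal
(2,4): flips 1 -> legal
(2,5): no bracket -> illegal
(3,4): no bracket -> illegal
(4,0): no bracket -> illegal
(4,2): no bracket -> illegal
(5,0): flips 1 -> legal
(5,1): flips 1 -> legal
(5,2): flips 1 -> legal
W mobility = 10

Answer: B=3 W=10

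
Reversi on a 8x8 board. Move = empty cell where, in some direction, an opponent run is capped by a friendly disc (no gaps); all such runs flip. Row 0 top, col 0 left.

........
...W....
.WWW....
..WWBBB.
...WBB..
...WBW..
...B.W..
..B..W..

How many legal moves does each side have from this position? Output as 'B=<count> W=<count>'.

Answer: B=11 W=6

Derivation:
-- B to move --
(0,2): no bracket -> illegal
(0,3): flips 5 -> legal
(0,4): no bracket -> illegal
(1,0): flips 3 -> legal
(1,1): flips 2 -> legal
(1,2): flips 1 -> legal
(1,4): no bracket -> illegal
(2,0): no bracket -> illegal
(2,4): no bracket -> illegal
(3,0): no bracket -> illegal
(3,1): flips 2 -> legal
(4,1): no bracket -> illegal
(4,2): flips 1 -> legal
(4,6): no bracket -> illegal
(5,2): flips 2 -> legal
(5,6): flips 1 -> legal
(6,2): flips 1 -> legal
(6,4): no bracket -> illegal
(6,6): flips 1 -> legal
(7,4): no bracket -> illegal
(7,6): flips 1 -> legal
B mobility = 11
-- W to move --
(2,4): no bracket -> illegal
(2,5): flips 3 -> legal
(2,6): flips 2 -> legal
(2,7): no bracket -> illegal
(3,7): flips 3 -> legal
(4,6): flips 2 -> legal
(4,7): no bracket -> illegal
(5,2): no bracket -> illegal
(5,6): flips 2 -> legal
(6,1): no bracket -> illegal
(6,2): no bracket -> illegal
(6,4): no bracket -> illegal
(7,1): no bracket -> illegal
(7,3): flips 1 -> legal
(7,4): no bracket -> illegal
W mobility = 6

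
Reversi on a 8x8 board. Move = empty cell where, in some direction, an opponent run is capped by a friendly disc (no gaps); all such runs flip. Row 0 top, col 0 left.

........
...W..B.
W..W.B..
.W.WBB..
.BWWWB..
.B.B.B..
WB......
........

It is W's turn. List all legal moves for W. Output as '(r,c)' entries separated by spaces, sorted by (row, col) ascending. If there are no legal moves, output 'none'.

Answer: (0,7) (2,4) (2,6) (3,6) (4,0) (4,6) (5,6) (6,2) (6,3) (6,4) (6,6) (7,1)

Derivation:
(0,5): no bracket -> illegal
(0,6): no bracket -> illegal
(0,7): flips 3 -> legal
(1,4): no bracket -> illegal
(1,5): no bracket -> illegal
(1,7): no bracket -> illegal
(2,4): flips 1 -> legal
(2,6): flips 1 -> legal
(2,7): no bracket -> illegal
(3,0): no bracket -> illegal
(3,2): no bracket -> illegal
(3,6): flips 2 -> legal
(4,0): flips 1 -> legal
(4,6): flips 1 -> legal
(5,0): no bracket -> illegal
(5,2): no bracket -> illegal
(5,4): no bracket -> illegal
(5,6): flips 2 -> legal
(6,2): flips 2 -> legal
(6,3): flips 1 -> legal
(6,4): flips 1 -> legal
(6,5): no bracket -> illegal
(6,6): flips 1 -> legal
(7,0): no bracket -> illegal
(7,1): flips 3 -> legal
(7,2): no bracket -> illegal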